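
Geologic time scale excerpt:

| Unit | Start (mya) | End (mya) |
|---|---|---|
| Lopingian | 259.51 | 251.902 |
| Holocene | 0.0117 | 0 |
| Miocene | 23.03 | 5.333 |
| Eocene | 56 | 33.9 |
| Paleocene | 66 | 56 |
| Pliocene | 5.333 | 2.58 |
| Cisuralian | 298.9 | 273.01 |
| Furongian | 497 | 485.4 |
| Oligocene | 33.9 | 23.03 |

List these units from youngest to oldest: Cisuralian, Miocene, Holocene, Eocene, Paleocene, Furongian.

Holocene, Miocene, Eocene, Paleocene, Cisuralian, Furongian

The oldest of these is Furongian (starts 497 Ma) and the youngest is Holocene (ends 0 Ma).
In between, by decreasing start age: Cisuralian (298.9), Paleocene (66), Eocene (56), Miocene (23.03).
Listing youngest first means reversing that sequence.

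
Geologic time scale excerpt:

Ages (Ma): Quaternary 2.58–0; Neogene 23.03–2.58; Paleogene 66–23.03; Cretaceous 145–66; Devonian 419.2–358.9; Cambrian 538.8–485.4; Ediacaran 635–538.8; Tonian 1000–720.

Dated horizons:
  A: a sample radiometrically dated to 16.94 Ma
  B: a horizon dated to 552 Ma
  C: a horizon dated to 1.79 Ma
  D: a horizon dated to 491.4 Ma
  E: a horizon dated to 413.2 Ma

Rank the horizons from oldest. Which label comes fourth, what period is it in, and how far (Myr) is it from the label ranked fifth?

A, in the Neogene; 15.15 million years to C

Larger Ma means older, so oldest first: B 552 > D 491.4 > E 413.2 > A 16.94 > C 1.79.
Counting 4 along gives A (16.94 Ma); the excerpt puts that inside the Neogene, 23.03–2.58 Ma.
Next in line is C (1.79 Ma), and 16.94 − 1.79 = 15.15 Myr.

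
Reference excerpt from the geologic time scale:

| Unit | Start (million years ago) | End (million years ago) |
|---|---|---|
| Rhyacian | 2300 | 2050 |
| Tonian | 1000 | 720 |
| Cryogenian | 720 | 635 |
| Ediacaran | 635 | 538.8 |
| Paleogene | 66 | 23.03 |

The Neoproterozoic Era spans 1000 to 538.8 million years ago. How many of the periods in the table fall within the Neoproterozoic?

Periods inside 1000–538.8 Ma: Tonian, Cryogenian, Ediacaran — 3 in total.

3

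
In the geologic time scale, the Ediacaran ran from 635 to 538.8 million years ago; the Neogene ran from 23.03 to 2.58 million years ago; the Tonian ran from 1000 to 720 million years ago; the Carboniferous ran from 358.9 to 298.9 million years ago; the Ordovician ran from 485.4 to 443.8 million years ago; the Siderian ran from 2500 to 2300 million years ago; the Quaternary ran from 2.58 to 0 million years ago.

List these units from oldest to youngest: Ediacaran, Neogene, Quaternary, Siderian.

Read off each span (Ma): Ediacaran 635–538.8; Neogene 23.03–2.58; Quaternary 2.58–0; Siderian 2500–2300.
Larger Ma is older, so oldest→youngest is Siderian, Ediacaran, Neogene, Quaternary.

Siderian → Ediacaran → Neogene → Quaternary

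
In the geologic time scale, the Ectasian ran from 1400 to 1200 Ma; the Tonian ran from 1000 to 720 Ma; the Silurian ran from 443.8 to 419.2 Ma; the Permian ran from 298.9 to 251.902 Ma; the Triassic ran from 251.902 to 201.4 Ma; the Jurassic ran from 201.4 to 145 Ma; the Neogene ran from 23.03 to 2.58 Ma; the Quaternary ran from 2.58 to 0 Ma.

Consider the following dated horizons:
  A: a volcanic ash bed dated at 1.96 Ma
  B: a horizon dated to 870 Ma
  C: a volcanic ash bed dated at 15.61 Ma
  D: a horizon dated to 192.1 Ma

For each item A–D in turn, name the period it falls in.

A: 1.96 Ma lies in 2.58–0 Ma, so Quaternary.
B: 870 Ma lies in 1000–720 Ma, so Tonian.
C: 15.61 Ma lies in 23.03–2.58 Ma, so Neogene.
D: 192.1 Ma lies in 201.4–145 Ma, so Jurassic.

A — Quaternary; B — Tonian; C — Neogene; D — Jurassic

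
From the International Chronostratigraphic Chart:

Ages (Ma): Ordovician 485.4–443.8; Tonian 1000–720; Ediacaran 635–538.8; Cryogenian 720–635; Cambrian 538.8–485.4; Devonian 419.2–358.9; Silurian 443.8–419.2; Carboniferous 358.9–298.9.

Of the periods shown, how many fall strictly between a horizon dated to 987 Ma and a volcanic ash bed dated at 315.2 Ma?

987 Ma sits inside the Tonian (1000–720) and 315.2 Ma inside the Carboniferous (358.9–298.9); neither of those is wholly between the two dates.
The listed periods lying completely between them are Cryogenian, Ediacaran, Cambrian, Ordovician, Silurian, Devonian — 6 in all.

6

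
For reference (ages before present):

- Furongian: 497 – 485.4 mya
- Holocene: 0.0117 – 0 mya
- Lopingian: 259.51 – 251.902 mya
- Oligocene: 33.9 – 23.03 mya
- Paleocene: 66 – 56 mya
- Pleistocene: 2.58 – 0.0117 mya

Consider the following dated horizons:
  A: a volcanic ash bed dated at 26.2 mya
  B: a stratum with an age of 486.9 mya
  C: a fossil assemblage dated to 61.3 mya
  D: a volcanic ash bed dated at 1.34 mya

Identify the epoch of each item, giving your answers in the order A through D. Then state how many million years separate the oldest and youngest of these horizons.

Match each age against the start–end ranges in the excerpt: A = 26.2 Ma → Oligocene (33.9–23.03); B = 486.9 Ma → Furongian (497–485.4); C = 61.3 Ma → Paleocene (66–56); D = 1.34 Ma → Pleistocene (2.58–0.0117).
The largest age is 486.9 Ma and the smallest is 1.34 Ma; their difference is 485.56 Myr.

A — Oligocene; B — Furongian; C — Paleocene; D — Pleistocene; span 485.56 million years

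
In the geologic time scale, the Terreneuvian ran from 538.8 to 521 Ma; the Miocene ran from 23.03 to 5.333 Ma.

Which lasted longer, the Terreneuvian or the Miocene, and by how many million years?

Terreneuvian, by 0.103 million years

Terreneuvian: 538.8 − 521 = 17.8 Myr.
Miocene: 23.03 − 5.333 = 17.697 Myr.
Difference: 17.8 − 17.697 = 0.103 Myr, so the Terreneuvian was longer.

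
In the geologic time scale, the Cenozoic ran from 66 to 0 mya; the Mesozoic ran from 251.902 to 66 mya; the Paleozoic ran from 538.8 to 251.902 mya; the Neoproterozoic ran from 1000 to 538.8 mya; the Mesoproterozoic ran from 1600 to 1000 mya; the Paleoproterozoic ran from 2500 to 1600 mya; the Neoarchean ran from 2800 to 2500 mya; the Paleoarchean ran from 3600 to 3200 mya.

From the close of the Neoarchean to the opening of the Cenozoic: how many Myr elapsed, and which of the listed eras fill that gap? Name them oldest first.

2434 million years; Paleoproterozoic, Mesoproterozoic, Neoproterozoic, Paleozoic, Mesozoic

End of Neoarchean = 2500 Ma; start of Cenozoic = 66 Ma.
Gap = 2500 − 66 = 2434 Myr.
Eras wholly inside 2500–66 Ma: Paleoproterozoic (2500–1600), Mesoproterozoic (1600–1000), Neoproterozoic (1000–538.8), Paleozoic (538.8–251.902), Mesozoic (251.902–66).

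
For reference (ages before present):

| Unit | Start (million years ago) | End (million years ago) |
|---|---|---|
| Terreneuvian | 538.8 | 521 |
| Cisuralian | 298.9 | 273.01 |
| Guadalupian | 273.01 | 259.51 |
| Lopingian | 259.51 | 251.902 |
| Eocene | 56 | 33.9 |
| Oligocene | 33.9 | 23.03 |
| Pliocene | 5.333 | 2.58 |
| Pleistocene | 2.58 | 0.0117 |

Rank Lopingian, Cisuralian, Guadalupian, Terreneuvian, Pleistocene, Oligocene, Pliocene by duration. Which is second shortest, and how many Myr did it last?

Durations: Lopingian 7.608; Cisuralian 25.89; Guadalupian 13.5; Terreneuvian 17.8; Pleistocene 2.5683; Oligocene 10.87; Pliocene 2.753 Myr.
Sorted shortest-first: Pleistocene (2.5683), Pliocene (2.753), Lopingian (7.608), Oligocene (10.87), Guadalupian (13.5), Terreneuvian (17.8), Cisuralian (25.89).
The second shortest is Pliocene at 2.753 Myr.

Pliocene, 2.753 million years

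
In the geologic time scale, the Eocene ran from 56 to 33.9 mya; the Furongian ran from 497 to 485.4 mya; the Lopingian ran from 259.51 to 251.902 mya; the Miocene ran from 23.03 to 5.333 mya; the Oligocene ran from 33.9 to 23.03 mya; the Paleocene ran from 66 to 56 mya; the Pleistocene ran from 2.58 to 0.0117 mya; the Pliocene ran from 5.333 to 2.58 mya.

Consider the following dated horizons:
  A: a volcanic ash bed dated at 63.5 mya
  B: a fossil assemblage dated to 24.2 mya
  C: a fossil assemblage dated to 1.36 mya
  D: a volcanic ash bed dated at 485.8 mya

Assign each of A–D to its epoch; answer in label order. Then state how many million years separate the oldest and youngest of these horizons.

Match each age against the start–end ranges in the excerpt: A = 63.5 Ma → Paleocene (66–56); B = 24.2 Ma → Oligocene (33.9–23.03); C = 1.36 Ma → Pleistocene (2.58–0.0117); D = 485.8 Ma → Furongian (497–485.4).
The largest age is 485.8 Ma and the smallest is 1.36 Ma; their difference is 484.44 Myr.

A — Paleocene; B — Oligocene; C — Pleistocene; D — Furongian; span 484.44 million years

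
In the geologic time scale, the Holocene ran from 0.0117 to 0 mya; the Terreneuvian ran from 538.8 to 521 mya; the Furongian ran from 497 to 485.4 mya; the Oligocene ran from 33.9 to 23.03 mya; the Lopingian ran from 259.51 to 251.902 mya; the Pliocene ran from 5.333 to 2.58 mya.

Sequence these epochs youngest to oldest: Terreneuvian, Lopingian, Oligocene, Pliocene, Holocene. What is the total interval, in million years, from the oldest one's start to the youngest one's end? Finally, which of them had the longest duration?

Holocene → Pliocene → Oligocene → Lopingian → Terreneuvian; total span 538.8 Myr; longest is Terreneuvian

Start ages (Ma): Terreneuvian 538.8, Lopingian 259.51, Oligocene 33.9, Pliocene 5.333, Holocene 0.0117.
Ordered youngest to oldest: Holocene, Pliocene, Oligocene, Lopingian, Terreneuvian.
Span = 538.8 − 0 = 538.8 Myr.
Durations: Lopingian 7.608, Pliocene 2.753, Holocene 0.0117, Oligocene 10.87, Terreneuvian 17.8 → longest is Terreneuvian (17.8 Myr).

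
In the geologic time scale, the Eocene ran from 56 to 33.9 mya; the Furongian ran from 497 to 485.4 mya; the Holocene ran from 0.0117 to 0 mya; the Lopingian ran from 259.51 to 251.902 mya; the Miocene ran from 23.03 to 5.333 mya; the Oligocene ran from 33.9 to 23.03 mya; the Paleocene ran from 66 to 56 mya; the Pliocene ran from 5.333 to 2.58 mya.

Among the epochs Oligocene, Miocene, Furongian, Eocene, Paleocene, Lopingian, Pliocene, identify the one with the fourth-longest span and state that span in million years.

Oligocene, 10.87 million years

Start − end for each: Oligocene 33.9 − 23.03 = 10.87; Miocene 23.03 − 5.333 = 17.697; Furongian 497 − 485.4 = 11.6; Eocene 56 − 33.9 = 22.1; Paleocene 66 − 56 = 10; Lopingian 259.51 − 251.902 = 7.608; Pliocene 5.333 − 2.58 = 2.753.
Ranking these from longest: Eocene > Miocene > Furongian > Oligocene > Paleocene > Lopingian > Pliocene.
Position 4 in that ranking is Oligocene, which lasted 10.87 Myr.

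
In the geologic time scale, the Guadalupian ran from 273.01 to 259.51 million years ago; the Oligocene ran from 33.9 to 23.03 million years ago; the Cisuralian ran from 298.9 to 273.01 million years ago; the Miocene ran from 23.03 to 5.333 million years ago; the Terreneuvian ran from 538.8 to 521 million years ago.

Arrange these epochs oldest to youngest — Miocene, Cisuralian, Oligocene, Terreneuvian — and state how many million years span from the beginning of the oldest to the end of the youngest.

Start ages (Ma): Terreneuvian 538.8, Cisuralian 298.9, Oligocene 33.9, Miocene 23.03.
Ordered oldest to youngest: Terreneuvian, Cisuralian, Oligocene, Miocene.
Span = 538.8 − 5.333 = 533.467 Myr.

Terreneuvian → Cisuralian → Oligocene → Miocene; total span 533.467 Myr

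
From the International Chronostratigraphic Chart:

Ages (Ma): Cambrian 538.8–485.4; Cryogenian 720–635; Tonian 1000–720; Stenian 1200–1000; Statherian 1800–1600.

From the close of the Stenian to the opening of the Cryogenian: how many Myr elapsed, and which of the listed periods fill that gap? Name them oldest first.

End of Stenian = 1000 Ma; start of Cryogenian = 720 Ma.
Gap = 1000 − 720 = 280 Myr.
Periods wholly inside 1000–720 Ma: Tonian (1000–720).

280 million years; Tonian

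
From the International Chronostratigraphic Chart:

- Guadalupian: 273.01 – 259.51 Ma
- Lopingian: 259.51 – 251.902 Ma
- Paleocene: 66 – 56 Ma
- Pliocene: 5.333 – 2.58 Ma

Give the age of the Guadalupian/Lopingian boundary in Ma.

259.51 Ma

The Guadalupian ends and the Lopingian begins at 259.51 Ma.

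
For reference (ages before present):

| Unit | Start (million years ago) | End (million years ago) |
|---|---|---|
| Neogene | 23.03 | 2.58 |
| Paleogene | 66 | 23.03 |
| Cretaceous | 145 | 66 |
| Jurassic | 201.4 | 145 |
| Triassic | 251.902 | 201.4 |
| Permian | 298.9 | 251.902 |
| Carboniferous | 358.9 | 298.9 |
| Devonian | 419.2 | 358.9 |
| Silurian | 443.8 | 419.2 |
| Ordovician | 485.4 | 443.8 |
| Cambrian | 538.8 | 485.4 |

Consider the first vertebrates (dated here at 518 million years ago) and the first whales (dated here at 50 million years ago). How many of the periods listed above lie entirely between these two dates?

8

518 Ma sits inside the Cambrian (538.8–485.4) and 50 Ma inside the Paleogene (66–23.03); neither of those is wholly between the two dates.
The listed periods lying completely between them are Ordovician, Silurian, Devonian, Carboniferous, Permian, Triassic, Jurassic, Cretaceous — 8 in all.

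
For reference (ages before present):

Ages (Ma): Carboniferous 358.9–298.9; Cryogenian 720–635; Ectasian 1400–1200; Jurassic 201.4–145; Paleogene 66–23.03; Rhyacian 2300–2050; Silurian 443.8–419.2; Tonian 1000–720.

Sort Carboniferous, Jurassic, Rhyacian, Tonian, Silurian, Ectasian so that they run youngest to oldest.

The oldest of these is Rhyacian (starts 2300 Ma) and the youngest is Jurassic (ends 145 Ma).
In between, by decreasing start age: Ectasian (1400), Tonian (1000), Silurian (443.8), Carboniferous (358.9).
Listing youngest first means reversing that sequence.

Jurassic, Carboniferous, Silurian, Tonian, Ectasian, Rhyacian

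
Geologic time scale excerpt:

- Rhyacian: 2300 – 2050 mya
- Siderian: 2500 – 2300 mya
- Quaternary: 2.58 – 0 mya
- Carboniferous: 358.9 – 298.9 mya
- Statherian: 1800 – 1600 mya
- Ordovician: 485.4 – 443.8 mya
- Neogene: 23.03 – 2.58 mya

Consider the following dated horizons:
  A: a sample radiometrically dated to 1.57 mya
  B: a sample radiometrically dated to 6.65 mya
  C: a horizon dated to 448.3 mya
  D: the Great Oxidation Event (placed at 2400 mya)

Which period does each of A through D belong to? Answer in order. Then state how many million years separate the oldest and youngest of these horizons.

A: 1.57 Ma lies in 2.58–0 Ma, so Quaternary.
B: 6.65 Ma lies in 23.03–2.58 Ma, so Neogene.
C: 448.3 Ma lies in 485.4–443.8 Ma, so Ordovician.
D: 2400 Ma lies in 2500–2300 Ma, so Siderian.
Oldest = 2400 Ma, youngest = 1.57 Ma → span 2398.43 Myr.

A — Quaternary; B — Neogene; C — Ordovician; D — Siderian; span 2398.43 million years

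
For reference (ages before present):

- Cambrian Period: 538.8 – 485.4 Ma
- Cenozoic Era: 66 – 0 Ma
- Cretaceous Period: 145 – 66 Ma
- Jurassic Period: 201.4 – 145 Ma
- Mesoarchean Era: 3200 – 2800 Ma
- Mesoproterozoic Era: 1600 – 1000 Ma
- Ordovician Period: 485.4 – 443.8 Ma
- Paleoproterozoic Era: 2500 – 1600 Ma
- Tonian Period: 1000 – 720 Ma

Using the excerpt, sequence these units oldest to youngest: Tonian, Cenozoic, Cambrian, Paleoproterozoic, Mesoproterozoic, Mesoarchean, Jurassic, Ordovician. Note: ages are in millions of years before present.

Read off each span (Ma): Tonian 1000–720; Cenozoic 66–0; Cambrian 538.8–485.4; Paleoproterozoic 2500–1600; Mesoproterozoic 1600–1000; Mesoarchean 3200–2800; Jurassic 201.4–145; Ordovician 485.4–443.8.
Larger Ma is older, so oldest→youngest is Mesoarchean, Paleoproterozoic, Mesoproterozoic, Tonian, Cambrian, Ordovician, Jurassic, Cenozoic.

Mesoarchean, Paleoproterozoic, Mesoproterozoic, Tonian, Cambrian, Ordovician, Jurassic, Cenozoic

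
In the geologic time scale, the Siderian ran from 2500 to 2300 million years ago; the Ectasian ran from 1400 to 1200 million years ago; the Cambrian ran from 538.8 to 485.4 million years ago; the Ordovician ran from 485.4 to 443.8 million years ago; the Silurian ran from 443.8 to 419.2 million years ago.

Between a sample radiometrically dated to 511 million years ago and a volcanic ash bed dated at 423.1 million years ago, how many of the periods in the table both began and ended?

511 Ma sits inside the Cambrian (538.8–485.4) and 423.1 Ma inside the Silurian (443.8–419.2); neither of those is wholly between the two dates.
The listed periods lying completely between them are Ordovician — 1 in all.

1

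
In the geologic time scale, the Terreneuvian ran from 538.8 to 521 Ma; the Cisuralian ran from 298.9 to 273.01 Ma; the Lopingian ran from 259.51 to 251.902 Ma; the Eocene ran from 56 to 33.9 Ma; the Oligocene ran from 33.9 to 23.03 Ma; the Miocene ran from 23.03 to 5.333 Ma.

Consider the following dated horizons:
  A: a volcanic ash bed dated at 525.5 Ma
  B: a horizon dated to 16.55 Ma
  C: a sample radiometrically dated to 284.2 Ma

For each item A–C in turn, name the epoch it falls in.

A: 525.5 Ma lies in 538.8–521 Ma, so Terreneuvian.
B: 16.55 Ma lies in 23.03–5.333 Ma, so Miocene.
C: 284.2 Ma lies in 298.9–273.01 Ma, so Cisuralian.

A — Terreneuvian; B — Miocene; C — Cisuralian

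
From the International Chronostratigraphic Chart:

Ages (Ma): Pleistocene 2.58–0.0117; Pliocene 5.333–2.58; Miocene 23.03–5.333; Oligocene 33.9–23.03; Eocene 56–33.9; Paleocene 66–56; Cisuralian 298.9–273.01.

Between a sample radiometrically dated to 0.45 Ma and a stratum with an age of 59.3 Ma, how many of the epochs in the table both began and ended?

4

59.3 Ma sits inside the Paleocene (66–56) and 0.45 Ma inside the Pleistocene (2.58–0.0117); neither of those is wholly between the two dates.
The listed epochs lying completely between them are Eocene, Oligocene, Miocene, Pliocene — 4 in all.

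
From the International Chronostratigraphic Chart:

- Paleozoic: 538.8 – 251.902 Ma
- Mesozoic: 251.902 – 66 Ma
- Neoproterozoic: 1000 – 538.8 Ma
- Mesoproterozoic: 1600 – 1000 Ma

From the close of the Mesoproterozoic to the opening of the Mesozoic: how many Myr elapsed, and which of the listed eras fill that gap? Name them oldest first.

748.098 million years; Neoproterozoic, Paleozoic

End of Mesoproterozoic = 1000 Ma; start of Mesozoic = 251.902 Ma.
Gap = 1000 − 251.902 = 748.098 Myr.
Eras wholly inside 1000–251.902 Ma: Neoproterozoic (1000–538.8), Paleozoic (538.8–251.902).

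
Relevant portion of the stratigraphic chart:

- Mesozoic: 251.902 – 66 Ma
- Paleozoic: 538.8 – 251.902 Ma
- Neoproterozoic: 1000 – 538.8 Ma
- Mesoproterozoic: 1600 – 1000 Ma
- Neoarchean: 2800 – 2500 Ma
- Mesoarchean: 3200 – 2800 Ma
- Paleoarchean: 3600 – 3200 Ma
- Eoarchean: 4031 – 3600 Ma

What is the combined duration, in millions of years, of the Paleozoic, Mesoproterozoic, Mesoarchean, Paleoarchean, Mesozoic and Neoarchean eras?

Each duration: Paleozoic = 286.898; Mesoproterozoic = 600; Mesoarchean = 400; Paleoarchean = 400; Mesozoic = 185.902; Neoarchean = 300.
Sum: 286.898 + 600 + 400 + 400 + 185.902 + 300 = 2172.8 Myr.

2172.8 million years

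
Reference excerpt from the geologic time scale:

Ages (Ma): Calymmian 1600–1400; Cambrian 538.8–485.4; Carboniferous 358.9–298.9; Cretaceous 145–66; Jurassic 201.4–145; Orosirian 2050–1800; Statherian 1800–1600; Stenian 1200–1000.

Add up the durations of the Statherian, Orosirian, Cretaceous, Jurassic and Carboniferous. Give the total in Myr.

Each duration: Statherian = 200; Orosirian = 250; Cretaceous = 79; Jurassic = 56.4; Carboniferous = 60.
Sum: 200 + 250 + 79 + 56.4 + 60 = 645.4 Myr.

645.4 million years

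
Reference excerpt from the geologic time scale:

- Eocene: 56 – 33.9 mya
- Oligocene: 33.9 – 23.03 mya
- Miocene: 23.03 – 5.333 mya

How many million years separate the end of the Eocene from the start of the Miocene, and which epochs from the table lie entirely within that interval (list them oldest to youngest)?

10.87 million years; Oligocene

The Eocene closes at 33.9 Ma and the Miocene opens at 23.03 Ma, so the interval is 33.9 − 23.03 = 10.87 Myr.
An epoch fits inside if it starts at or after 33.9 Ma and ends at or before 23.03 Ma; oldest first that gives Oligocene.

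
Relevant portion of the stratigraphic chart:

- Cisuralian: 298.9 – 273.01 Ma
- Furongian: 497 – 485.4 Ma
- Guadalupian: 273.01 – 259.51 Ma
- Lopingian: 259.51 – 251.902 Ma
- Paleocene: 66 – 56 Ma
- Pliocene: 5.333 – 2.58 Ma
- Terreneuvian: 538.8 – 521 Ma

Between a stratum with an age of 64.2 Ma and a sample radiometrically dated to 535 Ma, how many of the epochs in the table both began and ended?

535 Ma sits inside the Terreneuvian (538.8–521) and 64.2 Ma inside the Paleocene (66–56); neither of those is wholly between the two dates.
The listed epochs lying completely between them are Furongian, Cisuralian, Guadalupian, Lopingian — 4 in all.

4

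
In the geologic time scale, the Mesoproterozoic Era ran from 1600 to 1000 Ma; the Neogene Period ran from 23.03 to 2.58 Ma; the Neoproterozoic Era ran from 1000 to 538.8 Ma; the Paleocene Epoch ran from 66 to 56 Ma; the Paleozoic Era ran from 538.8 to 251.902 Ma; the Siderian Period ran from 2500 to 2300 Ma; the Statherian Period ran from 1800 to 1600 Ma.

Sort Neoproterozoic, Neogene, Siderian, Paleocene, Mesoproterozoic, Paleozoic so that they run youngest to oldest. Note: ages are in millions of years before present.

Read off each span (Ma): Neoproterozoic 1000–538.8; Neogene 23.03–2.58; Siderian 2500–2300; Paleocene 66–56; Mesoproterozoic 1600–1000; Paleozoic 538.8–251.902.
Larger Ma is older, so oldest→youngest is Siderian, Mesoproterozoic, Neoproterozoic, Paleozoic, Paleocene, Neogene; reverse it for youngest→oldest.

Neogene, Paleocene, Paleozoic, Neoproterozoic, Mesoproterozoic, Siderian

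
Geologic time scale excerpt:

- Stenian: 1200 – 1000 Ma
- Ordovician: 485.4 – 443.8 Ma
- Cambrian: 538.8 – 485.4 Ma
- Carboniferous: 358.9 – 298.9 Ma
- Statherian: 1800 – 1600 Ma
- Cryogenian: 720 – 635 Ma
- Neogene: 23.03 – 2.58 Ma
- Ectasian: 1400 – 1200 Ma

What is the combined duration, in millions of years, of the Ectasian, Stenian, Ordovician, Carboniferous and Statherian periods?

701.6 million years

Each duration: Ectasian = 200; Stenian = 200; Ordovician = 41.6; Carboniferous = 60; Statherian = 200.
Sum: 200 + 200 + 41.6 + 60 + 200 = 701.6 Myr.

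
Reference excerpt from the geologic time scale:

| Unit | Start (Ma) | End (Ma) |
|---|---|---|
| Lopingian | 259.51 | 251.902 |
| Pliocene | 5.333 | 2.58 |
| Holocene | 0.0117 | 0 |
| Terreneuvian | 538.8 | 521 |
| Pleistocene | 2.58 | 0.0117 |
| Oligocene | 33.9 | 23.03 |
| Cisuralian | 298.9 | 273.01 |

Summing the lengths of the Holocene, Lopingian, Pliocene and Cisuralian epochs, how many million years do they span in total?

Each duration: Holocene = 0.0117; Lopingian = 7.608; Pliocene = 2.753; Cisuralian = 25.89.
Sum: 0.0117 + 7.608 + 2.753 + 25.89 = 36.2627 Myr.

36.2627 million years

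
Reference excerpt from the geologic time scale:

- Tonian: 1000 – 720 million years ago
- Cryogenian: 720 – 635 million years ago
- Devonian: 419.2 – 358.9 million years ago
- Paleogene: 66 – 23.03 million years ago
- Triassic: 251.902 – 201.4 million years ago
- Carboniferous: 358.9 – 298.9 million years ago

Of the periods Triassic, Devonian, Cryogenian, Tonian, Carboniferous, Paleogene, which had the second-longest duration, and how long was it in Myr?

Start − end for each: Triassic 251.902 − 201.4 = 50.502; Devonian 419.2 − 358.9 = 60.3; Cryogenian 720 − 635 = 85; Tonian 1000 − 720 = 280; Carboniferous 358.9 − 298.9 = 60; Paleogene 66 − 23.03 = 42.97.
Ranking these from longest: Tonian > Cryogenian > Devonian > Carboniferous > Triassic > Paleogene.
Position 2 in that ranking is Cryogenian, which lasted 85 Myr.

Cryogenian, 85 million years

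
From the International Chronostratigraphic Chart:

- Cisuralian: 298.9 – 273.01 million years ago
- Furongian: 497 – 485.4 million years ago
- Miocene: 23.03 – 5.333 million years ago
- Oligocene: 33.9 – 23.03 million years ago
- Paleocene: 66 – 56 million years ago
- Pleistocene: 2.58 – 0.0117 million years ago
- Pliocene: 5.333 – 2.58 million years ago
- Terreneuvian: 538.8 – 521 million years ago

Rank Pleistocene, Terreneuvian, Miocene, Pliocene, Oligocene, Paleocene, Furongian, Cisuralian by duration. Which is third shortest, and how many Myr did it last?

Start − end for each: Pleistocene 2.58 − 0.0117 = 2.5683; Terreneuvian 538.8 − 521 = 17.8; Miocene 23.03 − 5.333 = 17.697; Pliocene 5.333 − 2.58 = 2.753; Oligocene 33.9 − 23.03 = 10.87; Paleocene 66 − 56 = 10; Furongian 497 − 485.4 = 11.6; Cisuralian 298.9 − 273.01 = 25.89.
Ranking these from shortest: Pleistocene < Pliocene < Paleocene < Oligocene < Furongian < Miocene < Terreneuvian < Cisuralian.
Position 3 in that ranking is Paleocene, which lasted 10 Myr.

Paleocene, 10 million years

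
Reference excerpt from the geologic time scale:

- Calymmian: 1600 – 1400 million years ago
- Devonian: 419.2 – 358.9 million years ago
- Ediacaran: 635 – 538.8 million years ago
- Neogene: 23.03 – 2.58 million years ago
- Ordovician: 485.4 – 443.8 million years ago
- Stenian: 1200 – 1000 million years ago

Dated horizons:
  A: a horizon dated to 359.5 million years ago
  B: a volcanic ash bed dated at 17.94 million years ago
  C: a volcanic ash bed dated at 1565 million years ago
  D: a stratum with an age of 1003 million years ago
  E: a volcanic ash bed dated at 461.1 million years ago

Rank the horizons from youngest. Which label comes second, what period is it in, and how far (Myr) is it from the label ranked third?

A, in the Devonian; 101.6 million years to E

Sorted youngest-first by Ma: B (17.94), A (359.5), E (461.1), D (1003), C (1565).
The second youngest is A at 359.5 Ma, which lies in 419.2–358.9 Ma: the Devonian.
The third youngest is E at 461.1 Ma; separation = |359.5 − 461.1| = 101.6 Myr.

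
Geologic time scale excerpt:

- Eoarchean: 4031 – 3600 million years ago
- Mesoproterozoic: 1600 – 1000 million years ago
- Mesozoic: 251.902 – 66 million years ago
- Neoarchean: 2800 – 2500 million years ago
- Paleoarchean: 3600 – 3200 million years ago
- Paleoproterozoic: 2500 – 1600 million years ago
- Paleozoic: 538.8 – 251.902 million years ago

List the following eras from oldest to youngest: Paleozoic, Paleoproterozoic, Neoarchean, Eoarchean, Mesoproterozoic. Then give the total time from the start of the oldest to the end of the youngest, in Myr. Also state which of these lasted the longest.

Start ages (Ma): Eoarchean 4031, Neoarchean 2800, Paleoproterozoic 2500, Mesoproterozoic 1600, Paleozoic 538.8.
Ordered oldest to youngest: Eoarchean, Neoarchean, Paleoproterozoic, Mesoproterozoic, Paleozoic.
Span = 4031 − 251.902 = 3779.098 Myr.
Durations: Mesoproterozoic 600, Neoarchean 300, Eoarchean 431, Paleoproterozoic 900, Paleozoic 286.898 → longest is Paleoproterozoic (900 Myr).

Eoarchean, Neoarchean, Paleoproterozoic, Mesoproterozoic, Paleozoic; total span 3779.098 Myr; longest is Paleoproterozoic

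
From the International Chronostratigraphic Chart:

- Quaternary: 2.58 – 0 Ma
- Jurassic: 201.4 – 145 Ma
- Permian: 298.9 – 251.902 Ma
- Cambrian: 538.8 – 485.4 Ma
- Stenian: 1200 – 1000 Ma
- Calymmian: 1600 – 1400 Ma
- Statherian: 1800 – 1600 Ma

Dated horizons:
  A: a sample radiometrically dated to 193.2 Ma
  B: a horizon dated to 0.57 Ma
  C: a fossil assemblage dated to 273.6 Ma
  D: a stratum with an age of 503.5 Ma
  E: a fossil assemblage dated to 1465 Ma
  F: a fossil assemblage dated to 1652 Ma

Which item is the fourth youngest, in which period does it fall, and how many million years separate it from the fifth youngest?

Sorted youngest-first by Ma: B (0.57), A (193.2), C (273.6), D (503.5), E (1465), F (1652).
The fourth youngest is D at 503.5 Ma, which lies in 538.8–485.4 Ma: the Cambrian.
The fifth youngest is E at 1465 Ma; separation = |503.5 − 1465| = 961.5 Myr.

D, in the Cambrian; 961.5 million years to E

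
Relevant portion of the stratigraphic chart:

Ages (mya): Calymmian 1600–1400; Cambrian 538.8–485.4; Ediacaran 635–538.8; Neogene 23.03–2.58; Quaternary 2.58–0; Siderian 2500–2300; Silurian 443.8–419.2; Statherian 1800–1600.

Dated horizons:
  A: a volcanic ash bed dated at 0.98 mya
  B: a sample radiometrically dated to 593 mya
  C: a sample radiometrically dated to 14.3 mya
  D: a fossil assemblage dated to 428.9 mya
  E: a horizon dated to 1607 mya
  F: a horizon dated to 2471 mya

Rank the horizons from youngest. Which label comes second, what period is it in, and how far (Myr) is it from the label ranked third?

Sorted youngest-first by Ma: A (0.98), C (14.3), D (428.9), B (593), E (1607), F (2471).
The second youngest is C at 14.3 Ma, which lies in 23.03–2.58 Ma: the Neogene.
The third youngest is D at 428.9 Ma; separation = |14.3 − 428.9| = 414.6 Myr.

C, in the Neogene; 414.6 million years to D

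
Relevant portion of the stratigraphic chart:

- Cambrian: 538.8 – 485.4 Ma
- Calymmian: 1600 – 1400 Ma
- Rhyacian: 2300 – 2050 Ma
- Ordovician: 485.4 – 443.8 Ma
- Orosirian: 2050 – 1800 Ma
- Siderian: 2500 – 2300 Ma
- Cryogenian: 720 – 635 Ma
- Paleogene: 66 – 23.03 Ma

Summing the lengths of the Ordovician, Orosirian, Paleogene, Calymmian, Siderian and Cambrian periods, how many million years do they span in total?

Duration is start − end for each: (485.4 − 443.8) + (2050 − 1800) + (66 − 23.03) + (1600 − 1400) + (2500 − 2300) + (538.8 − 485.4).
That is 41.6 + 250 + 42.97 + 200 + 200 + 53.4, which totals 787.97 million years.

787.97 million years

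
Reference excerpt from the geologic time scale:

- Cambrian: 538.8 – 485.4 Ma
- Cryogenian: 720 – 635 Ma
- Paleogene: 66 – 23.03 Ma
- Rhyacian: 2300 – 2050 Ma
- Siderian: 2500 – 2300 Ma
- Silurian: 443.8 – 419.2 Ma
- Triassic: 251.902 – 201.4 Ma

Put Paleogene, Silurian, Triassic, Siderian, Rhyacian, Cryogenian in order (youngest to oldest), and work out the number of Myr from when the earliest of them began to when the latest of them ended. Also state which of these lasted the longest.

Paleogene → Triassic → Silurian → Cryogenian → Rhyacian → Siderian; total span 2476.97 Myr; longest is Rhyacian

Start ages (Ma): Siderian 2500, Rhyacian 2300, Cryogenian 720, Silurian 443.8, Triassic 251.902, Paleogene 66.
Ordered youngest to oldest: Paleogene, Triassic, Silurian, Cryogenian, Rhyacian, Siderian.
Span = 2500 − 23.03 = 2476.97 Myr.
Durations: Siderian 200, Rhyacian 250, Paleogene 42.97, Triassic 50.502, Silurian 24.6, Cryogenian 85 → longest is Rhyacian (250 Myr).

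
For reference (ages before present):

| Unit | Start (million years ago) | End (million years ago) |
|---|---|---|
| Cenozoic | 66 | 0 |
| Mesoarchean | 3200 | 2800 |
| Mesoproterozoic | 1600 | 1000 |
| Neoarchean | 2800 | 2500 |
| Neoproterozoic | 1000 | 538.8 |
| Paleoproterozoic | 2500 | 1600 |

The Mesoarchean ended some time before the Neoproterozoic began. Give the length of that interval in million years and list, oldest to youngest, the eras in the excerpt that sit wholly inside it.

1800 million years; Neoarchean, Paleoproterozoic, Mesoproterozoic

The Mesoarchean closes at 2800 Ma and the Neoproterozoic opens at 1000 Ma, so the interval is 2800 − 1000 = 1800 Myr.
An era fits inside if it starts at or after 2800 Ma and ends at or before 1000 Ma; oldest first that gives Neoarchean, Paleoproterozoic, Mesoproterozoic.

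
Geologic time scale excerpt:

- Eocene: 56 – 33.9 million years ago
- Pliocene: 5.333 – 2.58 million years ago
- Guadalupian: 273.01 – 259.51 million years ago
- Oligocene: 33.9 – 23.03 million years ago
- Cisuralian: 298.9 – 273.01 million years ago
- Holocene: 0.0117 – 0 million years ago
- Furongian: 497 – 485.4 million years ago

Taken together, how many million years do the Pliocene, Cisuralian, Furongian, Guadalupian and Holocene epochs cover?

Duration is start − end for each: (5.333 − 2.58) + (298.9 − 273.01) + (497 − 485.4) + (273.01 − 259.51) + (0.0117 − 0).
That is 2.753 + 25.89 + 11.6 + 13.5 + 0.0117, which totals 53.7547 million years.

53.7547 million years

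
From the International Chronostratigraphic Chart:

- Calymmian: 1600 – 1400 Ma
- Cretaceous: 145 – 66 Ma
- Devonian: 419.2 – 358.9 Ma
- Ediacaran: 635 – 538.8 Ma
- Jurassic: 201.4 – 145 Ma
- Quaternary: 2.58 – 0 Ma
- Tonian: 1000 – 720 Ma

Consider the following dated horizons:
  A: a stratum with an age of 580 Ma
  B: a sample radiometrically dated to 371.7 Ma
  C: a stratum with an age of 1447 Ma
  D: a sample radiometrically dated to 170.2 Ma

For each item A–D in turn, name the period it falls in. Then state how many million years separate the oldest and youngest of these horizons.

A — Ediacaran; B — Devonian; C — Calymmian; D — Jurassic; span 1276.8 million years

Match each age against the start–end ranges in the excerpt: A = 580 Ma → Ediacaran (635–538.8); B = 371.7 Ma → Devonian (419.2–358.9); C = 1447 Ma → Calymmian (1600–1400); D = 170.2 Ma → Jurassic (201.4–145).
The largest age is 1447 Ma and the smallest is 170.2 Ma; their difference is 1276.8 Myr.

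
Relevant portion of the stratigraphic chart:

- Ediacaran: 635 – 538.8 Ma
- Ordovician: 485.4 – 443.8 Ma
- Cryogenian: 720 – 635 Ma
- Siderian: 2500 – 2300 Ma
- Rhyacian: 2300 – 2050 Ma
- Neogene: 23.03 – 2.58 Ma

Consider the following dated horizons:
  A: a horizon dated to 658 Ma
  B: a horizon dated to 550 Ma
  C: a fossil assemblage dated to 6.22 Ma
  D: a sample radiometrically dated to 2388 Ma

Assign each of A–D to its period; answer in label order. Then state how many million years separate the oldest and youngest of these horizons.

A — Cryogenian; B — Ediacaran; C — Neogene; D — Siderian; span 2381.78 million years

A: 658 Ma lies in 720–635 Ma, so Cryogenian.
B: 550 Ma lies in 635–538.8 Ma, so Ediacaran.
C: 6.22 Ma lies in 23.03–2.58 Ma, so Neogene.
D: 2388 Ma lies in 2500–2300 Ma, so Siderian.
Oldest = 2388 Ma, youngest = 6.22 Ma → span 2381.78 Myr.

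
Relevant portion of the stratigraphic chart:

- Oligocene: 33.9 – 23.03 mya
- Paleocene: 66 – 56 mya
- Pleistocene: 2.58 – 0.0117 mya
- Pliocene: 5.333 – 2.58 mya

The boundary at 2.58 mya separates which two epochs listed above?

The Pliocene ends at 2.58 mya and the Pleistocene begins at 2.58 mya, so they share that boundary.

Pliocene and Pleistocene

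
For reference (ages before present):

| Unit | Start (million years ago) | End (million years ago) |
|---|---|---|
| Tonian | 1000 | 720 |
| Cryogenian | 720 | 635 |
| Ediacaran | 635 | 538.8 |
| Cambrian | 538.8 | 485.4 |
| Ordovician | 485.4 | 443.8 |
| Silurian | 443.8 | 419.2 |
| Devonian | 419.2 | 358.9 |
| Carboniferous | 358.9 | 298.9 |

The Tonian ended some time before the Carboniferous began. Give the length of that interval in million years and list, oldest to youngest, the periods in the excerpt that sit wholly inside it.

361.1 million years; Cryogenian, Ediacaran, Cambrian, Ordovician, Silurian, Devonian

End of Tonian = 720 Ma; start of Carboniferous = 358.9 Ma.
Gap = 720 − 358.9 = 361.1 Myr.
Periods wholly inside 720–358.9 Ma: Cryogenian (720–635), Ediacaran (635–538.8), Cambrian (538.8–485.4), Ordovician (485.4–443.8), Silurian (443.8–419.2), Devonian (419.2–358.9).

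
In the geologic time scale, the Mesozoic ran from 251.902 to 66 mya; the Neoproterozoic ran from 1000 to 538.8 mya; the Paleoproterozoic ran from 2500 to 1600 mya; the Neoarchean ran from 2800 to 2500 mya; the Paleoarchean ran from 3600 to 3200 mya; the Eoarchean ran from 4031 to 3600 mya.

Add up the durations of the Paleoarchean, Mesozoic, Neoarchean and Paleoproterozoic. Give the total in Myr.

Each duration: Paleoarchean = 400; Mesozoic = 185.902; Neoarchean = 300; Paleoproterozoic = 900.
Sum: 400 + 185.902 + 300 + 900 = 1785.902 Myr.

1785.902 million years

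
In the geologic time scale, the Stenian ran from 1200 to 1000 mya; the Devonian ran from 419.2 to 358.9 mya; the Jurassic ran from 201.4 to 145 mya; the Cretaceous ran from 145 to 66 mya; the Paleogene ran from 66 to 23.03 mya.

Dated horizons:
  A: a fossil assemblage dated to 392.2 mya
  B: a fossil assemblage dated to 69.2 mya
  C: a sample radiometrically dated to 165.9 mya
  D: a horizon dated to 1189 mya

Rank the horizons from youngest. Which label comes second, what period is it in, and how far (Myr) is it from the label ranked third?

C, in the Jurassic; 226.3 million years to A

Smaller Ma means younger, so youngest first: B 69.2 < C 165.9 < A 392.2 < D 1189.
Counting 2 along gives C (165.9 Ma); the excerpt puts that inside the Jurassic, 201.4–145 Ma.
Next in line is A (392.2 Ma), and 392.2 − 165.9 = 226.3 Myr.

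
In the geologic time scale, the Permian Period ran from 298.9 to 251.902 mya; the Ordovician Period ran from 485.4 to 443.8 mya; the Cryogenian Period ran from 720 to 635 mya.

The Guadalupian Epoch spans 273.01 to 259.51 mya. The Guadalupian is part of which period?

Permian

The Guadalupian (273.01–259.51 Ma) lies entirely within 298.9–251.902 Ma, the Permian Period.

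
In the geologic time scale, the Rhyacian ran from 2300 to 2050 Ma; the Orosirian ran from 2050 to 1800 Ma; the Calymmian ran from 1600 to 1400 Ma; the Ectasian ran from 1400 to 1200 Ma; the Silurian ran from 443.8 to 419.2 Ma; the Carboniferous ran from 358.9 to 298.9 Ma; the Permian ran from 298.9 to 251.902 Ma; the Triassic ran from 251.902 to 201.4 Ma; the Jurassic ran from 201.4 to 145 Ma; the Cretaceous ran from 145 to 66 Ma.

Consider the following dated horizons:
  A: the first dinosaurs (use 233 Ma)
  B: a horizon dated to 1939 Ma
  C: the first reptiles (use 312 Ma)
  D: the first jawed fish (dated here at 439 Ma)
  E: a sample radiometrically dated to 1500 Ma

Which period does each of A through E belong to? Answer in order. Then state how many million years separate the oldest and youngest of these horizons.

Match each age against the start–end ranges in the excerpt: A = 233 Ma → Triassic (251.902–201.4); B = 1939 Ma → Orosirian (2050–1800); C = 312 Ma → Carboniferous (358.9–298.9); D = 439 Ma → Silurian (443.8–419.2); E = 1500 Ma → Calymmian (1600–1400).
The largest age is 1939 Ma and the smallest is 233 Ma; their difference is 1706 Myr.

A — Triassic; B — Orosirian; C — Carboniferous; D — Silurian; E — Calymmian; span 1706 million years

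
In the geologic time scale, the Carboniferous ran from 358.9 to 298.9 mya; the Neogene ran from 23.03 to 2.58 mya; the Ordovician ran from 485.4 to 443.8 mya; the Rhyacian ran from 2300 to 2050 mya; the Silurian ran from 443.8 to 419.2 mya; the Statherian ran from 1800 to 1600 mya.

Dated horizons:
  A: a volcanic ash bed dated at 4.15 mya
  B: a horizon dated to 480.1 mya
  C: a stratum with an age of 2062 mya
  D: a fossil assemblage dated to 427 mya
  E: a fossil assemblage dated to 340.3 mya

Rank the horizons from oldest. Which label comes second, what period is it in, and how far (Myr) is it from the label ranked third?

Larger Ma means older, so oldest first: C 2062 > B 480.1 > D 427 > E 340.3 > A 4.15.
Counting 2 along gives B (480.1 Ma); the excerpt puts that inside the Ordovician, 485.4–443.8 Ma.
Next in line is D (427 Ma), and 480.1 − 427 = 53.1 Myr.

B, in the Ordovician; 53.1 million years to D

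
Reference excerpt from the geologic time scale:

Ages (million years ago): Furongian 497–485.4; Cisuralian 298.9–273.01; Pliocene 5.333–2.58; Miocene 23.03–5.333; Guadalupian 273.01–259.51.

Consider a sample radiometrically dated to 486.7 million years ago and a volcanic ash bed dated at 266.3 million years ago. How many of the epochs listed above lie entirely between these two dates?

486.7 Ma sits inside the Furongian (497–485.4) and 266.3 Ma inside the Guadalupian (273.01–259.51); neither of those is wholly between the two dates.
The listed epochs lying completely between them are Cisuralian — 1 in all.

1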